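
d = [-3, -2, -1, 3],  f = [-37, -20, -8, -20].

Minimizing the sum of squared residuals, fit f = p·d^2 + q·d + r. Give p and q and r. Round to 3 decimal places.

Normal-equation sums: Σd^2·d^2 = 179, Σd^2·d = -9, Σd^2 = 23, Σd·d = 23, Σd = -3, Σ1 = 4.
Right-hand side: Σd^2·f = -601, Σd·f = 99, Σf = -85.
Row-reducing yields p = -1310/451, q = 117/41, r = -1086/451.

p = -2.905, q = 2.854, r = -2.408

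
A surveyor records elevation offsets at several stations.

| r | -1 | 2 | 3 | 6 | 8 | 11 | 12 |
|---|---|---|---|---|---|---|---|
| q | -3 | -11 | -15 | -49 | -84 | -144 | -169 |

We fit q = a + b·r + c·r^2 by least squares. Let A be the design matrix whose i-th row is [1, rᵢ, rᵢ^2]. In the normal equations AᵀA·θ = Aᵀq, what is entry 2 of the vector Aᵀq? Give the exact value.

-4642

Entry 2 ↔ basis r, so (Aᵀq)_{2} = Σᵢ (r)·qᵢ = (-1)·(-3) + (2)·(-11) + (3)·(-15) + (6)·(-49) + (8)·(-84) + (11)·(-144) + (12)·(-169) = -4642.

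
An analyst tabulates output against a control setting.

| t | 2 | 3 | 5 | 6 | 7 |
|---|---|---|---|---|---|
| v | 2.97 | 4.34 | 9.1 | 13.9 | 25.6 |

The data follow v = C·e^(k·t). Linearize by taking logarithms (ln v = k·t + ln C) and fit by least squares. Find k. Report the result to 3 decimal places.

Let Y = ln v. Fitting Y = k·t + ln C by least squares:
AᵀA = [[123.0000, 23.0000]; [23.0000, 5]], rhs = [56.1116, 10.6392]ᵀ  (here Σt = 23.0000, Σ(t)² = 123.0000, Σln v = 10.6392, Σt·ln v = 56.1116).
Slope k = (n·Σt·ln v − Σt·Σln v)/(n·Σ(t)² − (Σt)²) = (5·56.1116 − 23.0000·10.6392)/86.0000 = 0.41694; ln C = (Σln v − k·Σt)/n = 0.20993.

k = 0.417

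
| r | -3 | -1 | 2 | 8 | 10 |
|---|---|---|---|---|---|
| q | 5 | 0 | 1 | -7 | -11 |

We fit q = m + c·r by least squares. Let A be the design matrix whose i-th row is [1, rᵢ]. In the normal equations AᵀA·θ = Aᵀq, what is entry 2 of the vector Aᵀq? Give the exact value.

-179

Entry 2 ↔ basis r, so (Aᵀq)_{2} = Σᵢ (r)·qᵢ = (-3)·(5) + (-1)·(0) + (2)·(1) + (8)·(-7) + (10)·(-11) = -179.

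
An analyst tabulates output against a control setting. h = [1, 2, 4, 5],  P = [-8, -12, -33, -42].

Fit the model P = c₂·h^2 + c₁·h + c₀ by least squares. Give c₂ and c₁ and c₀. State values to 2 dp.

c₂ = -0.83, c₁ = -3.90, c₀ = -2.47

The normal equations are: 898·c₂ + 198·c₁ + 46·c₀ = -1634;  198·c₂ + 46·c₁ + 12·c₀ = -374;  46·c₂ + 12·c₁ + 4·c₀ = -95.
Row-reducing yields c₂ = -5/6, c₁ = -39/10, c₀ = -37/15.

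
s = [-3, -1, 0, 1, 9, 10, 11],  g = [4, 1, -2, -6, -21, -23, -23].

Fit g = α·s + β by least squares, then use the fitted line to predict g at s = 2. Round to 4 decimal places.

Normal-equation sums: Σs·s = 313, Σs = 27, Σ1 = 7.
Moment sums: Σs·g = -691, Σg = -70.
So AᵀA·[α, β]ᵀ = Aᵀg: [[313, 27]; [27, 7]]·[α, β]ᵀ = [-691, -70]ᵀ.
Eliminating β: 7·(row 1) − 27·(row 2) gives 1462·α = 7·(-691) − 27·(-70) = -2947, so α = -2947/1462.
Then β = ((-70) − 27·(-2947/1462))/7 = -3253/1462.
At s = 2: ĝ = (-2947/1462)·(2) + (-3253/1462)·(1) = -9147/1462.

ĝ = -6.2565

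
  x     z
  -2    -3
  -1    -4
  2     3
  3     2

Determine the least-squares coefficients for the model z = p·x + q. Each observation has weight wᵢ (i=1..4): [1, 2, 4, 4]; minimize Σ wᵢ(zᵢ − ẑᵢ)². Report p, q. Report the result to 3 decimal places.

From the data, Σwᵢ·x·x = 58, Σwᵢ·x = 16, Σwᵢ·1 = 11.
For AᵀWz: Σwᵢ·x·z = 62, Σwᵢ·z = 9.
AᵀWA·[p, q]ᵀ = AᵀWz becomes [[58, 16]; [16, 11]]·[p, q]ᵀ = [62, 9]ᵀ.
Determinant 58·11 − 16² = 382.
p = (62·11 − 16·9)/382 = 269/191; q = (58·9 − 16·62)/382 = -235/191.

p = 1.408, q = -1.230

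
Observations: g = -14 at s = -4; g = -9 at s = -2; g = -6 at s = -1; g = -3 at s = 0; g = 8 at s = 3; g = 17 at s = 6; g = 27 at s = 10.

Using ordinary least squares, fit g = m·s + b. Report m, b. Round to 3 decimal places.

m = 3.037, b = -2.350

Forming MᵀM = [[166, 12]; [12, 7]] and Mᵀg = [476, 20]ᵀ gives MᵀM·[m, b]ᵀ = Mᵀg.
Δ = 166·7 − 12² = 1018.
m = (476·7 − 12·20)/1018 = 1546/509; b = (166·20 − 12·476)/1018 = -1196/509.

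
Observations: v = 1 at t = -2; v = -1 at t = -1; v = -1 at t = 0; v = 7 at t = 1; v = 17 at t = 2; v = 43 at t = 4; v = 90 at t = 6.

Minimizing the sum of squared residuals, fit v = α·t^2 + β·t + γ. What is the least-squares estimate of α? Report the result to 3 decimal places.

α = 1.865

Entries of MᵀM: Σt^2·t^2 = 1586, Σt^2·t = 280, Σt^2 = 62, Σt·t = 62, Σt = 10, Σ1 = 7.
For Mᵀv: Σt^2·v = 4006, Σt·v = 752, Σv = 156.
So MᵀM·[α, β, γ]ᵀ = Mᵀv: [[1586, 280, 62]; [280, 62, 10]; [62, 10, 7]]·[α, β, γ]ᵀ = [4006, 752, 156]ᵀ.
Solving the 3×3 system (Gaussian elimination) gives α = 13955/7483, β = 26998/7483, γ = 4594/7483.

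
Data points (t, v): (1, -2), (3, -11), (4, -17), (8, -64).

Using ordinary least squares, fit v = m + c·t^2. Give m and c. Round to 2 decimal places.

m = -1.51, c = -0.98

Sums needed: Σ1 = 4, Σt^2 = 90, Σt^2·t^2 = 4434.
For Mᵀv: Σv = -94, Σt^2·v = -4469.
Normal equations: [[4, 90]; [90, 4434]]·[m, c]ᵀ = [-94, -4469]ᵀ.
Δ = 4·4434 − 90² = 9636.
m = ((-94)·4434 − 90·(-4469))/9636 = -221/146; c = (4·(-4469) − 90·(-94))/9636 = -214/219.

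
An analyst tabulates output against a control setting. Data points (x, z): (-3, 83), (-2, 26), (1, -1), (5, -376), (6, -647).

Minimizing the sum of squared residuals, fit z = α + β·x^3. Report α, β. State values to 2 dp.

α = 1.68, β = -3.01

Normal-equation sums: Σ1 = 5, Σx^3 = 307, Σx^3·x^3 = 63075.
Right-hand side: Σz = -915, Σx^3·z = -189202.
Eliminating β: 63075·(row 1) − 307·(row 2) gives 221126·α = 63075·(-915) − 307·(-189202) = 371389, so α = 371389/221126.
Then β = ((-189202) − 307·(371389/221126))/63075 = -665105/221126.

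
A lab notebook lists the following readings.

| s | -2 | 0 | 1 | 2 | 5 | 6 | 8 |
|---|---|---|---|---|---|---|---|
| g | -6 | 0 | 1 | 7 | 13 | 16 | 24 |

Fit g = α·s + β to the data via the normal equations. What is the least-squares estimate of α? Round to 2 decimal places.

α = 2.90

Normal-equation sums: Σs·s = 134, Σs = 20, Σ1 = 7.
Moment sums: Σs·g = 380, Σg = 55.
Normal equations: [[134, 20]; [20, 7]]·[α, β]ᵀ = [380, 55]ᵀ.
Determinant 134·7 − 20² = 538.
α = (380·7 − 20·55)/538 = 780/269; β = (134·55 − 20·380)/538 = -115/269.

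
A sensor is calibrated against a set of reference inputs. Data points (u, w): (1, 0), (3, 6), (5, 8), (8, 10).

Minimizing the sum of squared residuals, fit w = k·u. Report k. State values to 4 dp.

Setting ∂/∂k … = 0 gives: 99·k = 138.
(Σu·u = 99, Σu·w = 138.)
k = 138/99 = 1.39394.

k = 1.3939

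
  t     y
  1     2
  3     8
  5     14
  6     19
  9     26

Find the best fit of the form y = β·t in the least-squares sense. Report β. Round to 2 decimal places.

β = 2.92

Compute the Gram sums: Σt·t = 152.
Right-hand side: Σt·y = 444.
Normal equations: [[152]]·[β]ᵀ = [444]ᵀ.
β = 444/152 = 2.92105.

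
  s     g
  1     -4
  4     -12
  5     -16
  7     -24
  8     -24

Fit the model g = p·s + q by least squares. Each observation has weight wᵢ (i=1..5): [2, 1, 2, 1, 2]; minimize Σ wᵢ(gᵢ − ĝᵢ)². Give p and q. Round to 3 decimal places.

p = -2.979, q = -0.975

AᵀWA·[p, q]ᵀ = AᵀWg reads: 245·p + 39·q = -768;  39·p + 8·q = -124.
(Σwᵢ·s·s = 245, Σwᵢ·s = 39, Σwᵢ·1 = 8, Σwᵢ·s·g = -768, Σwᵢ·g = -124.)
Determinant 245·8 − 39² = 439.
p = ((-768)·8 − 39·(-124))/439 = -1308/439; q = (245·(-124) − 39·(-768))/439 = -428/439.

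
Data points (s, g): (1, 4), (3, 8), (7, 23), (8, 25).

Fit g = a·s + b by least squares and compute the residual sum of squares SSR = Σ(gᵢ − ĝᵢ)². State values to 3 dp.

SSR = 3.740

The normal equations are: 123·a + 19·b = 389;  19·a + 4·b = 60.
(Σs·s = 123, Σs = 19, Σ1 = 4, Σs·g = 389, Σg = 60.)
Determinant 123·4 − 19² = 131.
a = (389·4 − 19·60)/131 = 416/131; b = (123·60 − 19·389)/131 = -11/131.
Residuals: 119/131, -189/131, 112/131, -42/131; SSR = 490/131.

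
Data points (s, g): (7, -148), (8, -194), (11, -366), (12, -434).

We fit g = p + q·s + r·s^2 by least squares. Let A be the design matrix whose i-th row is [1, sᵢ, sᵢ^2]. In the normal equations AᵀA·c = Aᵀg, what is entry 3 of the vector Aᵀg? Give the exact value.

-126450

Entry 3 ↔ basis s^2, so (Aᵀg)_{3} = Σᵢ (s^2)·gᵢ = (49)·(-148) + (64)·(-194) + (121)·(-366) + (144)·(-434) = -126450.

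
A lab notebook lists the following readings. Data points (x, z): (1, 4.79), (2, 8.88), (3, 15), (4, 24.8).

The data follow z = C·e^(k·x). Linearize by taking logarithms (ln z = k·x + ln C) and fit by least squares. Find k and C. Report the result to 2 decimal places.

k = 0.55, C = 2.87

Linearized form: ln z = k·x + ln C. From the 4 transformed points,
AᵀA = [[30.0000, 10.0000]; [10.0000, 4]], rhs = [26.9017, 9.6692]ᵀ  (here Σx = 10.0000, Σ(x)² = 30.0000, Σln z = 9.6692, Σx·ln z = 26.9017).
Δ = 30.0000·4 − (10.0000)² = 20.0000; k = (26.9017·4 − 10.0000·9.6692)/20.0000 = 0.54572, ln C = (30.0000·9.6692 − 10.0000·26.9017)/20.0000 = 1.05301, so C = exp(1.05301) = 2.86626.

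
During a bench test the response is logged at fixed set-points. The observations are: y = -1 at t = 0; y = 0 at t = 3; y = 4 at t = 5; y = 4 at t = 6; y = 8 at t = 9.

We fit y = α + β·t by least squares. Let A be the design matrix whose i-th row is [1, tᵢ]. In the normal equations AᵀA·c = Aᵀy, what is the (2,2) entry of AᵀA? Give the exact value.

Row 2 ↔ basis t, column 2 ↔ basis t, so (AᵀA)_{2,2} = Σᵢ (t)·(t) = (0)·(0) + (3)·(3) + (5)·(5) + (6)·(6) + (9)·(9) = 151.

151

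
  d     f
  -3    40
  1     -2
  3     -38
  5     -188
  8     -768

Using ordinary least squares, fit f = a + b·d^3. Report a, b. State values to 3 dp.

Sums needed: Σ1 = 5, Σd^3 = 638, Σd^3·d^3 = 279228.
And Σf = -956, Σd^3·f = -418824.
Δ = 5·279228 − 638² = 989096.
a = ((-956)·279228 − 638·(-418824))/989096 = 33468/123637; b = (5·(-418824) − 638·(-956))/989096 = -185524/123637.

a = 0.271, b = -1.501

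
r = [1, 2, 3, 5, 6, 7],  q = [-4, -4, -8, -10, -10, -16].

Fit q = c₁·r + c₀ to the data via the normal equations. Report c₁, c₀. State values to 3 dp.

c₁ = -1.786, c₀ = -1.524

The normal equations are: 124·c₁ + 24·c₀ = -258;  24·c₁ + 6·c₀ = -52.
Δ = 124·6 − 24² = 168.
c₁ = ((-258)·6 − 24·(-52))/168 = -25/14; c₀ = (124·(-52) − 24·(-258))/168 = -32/21.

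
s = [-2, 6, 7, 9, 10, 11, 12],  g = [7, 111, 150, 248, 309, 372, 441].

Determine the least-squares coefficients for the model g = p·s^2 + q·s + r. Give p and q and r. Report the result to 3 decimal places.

The normal equations are: 55651·p + 5339·q + 535·r = 170878;  5339·p + 535·q + 53·r = 16408;  535·p + 53·q + 7·r = 1638.
(Σs^2·s^2 = 55651, Σs^2·s = 5339, Σs^2 = 535, Σs·s = 535, Σs = 53, Σ1 = 7, Σs^2·g = 170878, Σs·g = 16408, Σg = 1638.)
Solving the 3×3 system (Gaussian elimination) gives p = 184385/61089, q = 161134/183267, r = -612383/183267.

p = 3.018, q = 0.879, r = -3.341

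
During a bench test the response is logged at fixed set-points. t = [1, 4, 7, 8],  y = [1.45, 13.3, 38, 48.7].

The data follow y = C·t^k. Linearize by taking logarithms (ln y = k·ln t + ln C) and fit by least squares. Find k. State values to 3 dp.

k = 1.683

Let Y = ln y. Fitting Y = k·ln t + ln C by least squares:
Over the data: Σln t = 5.4116, Σ(ln t)² = 10.0325, Σln y = 10.4826, Σln t·ln y = 18.7459.
Normal system: [[10.0325, 5.4116]; [5.4116, 4]]·[k, ln C]ᵀ = [18.7459, 10.4826]ᵀ.
Solving (det = 10.8439): k = 1.68347, ln C = 0.34307.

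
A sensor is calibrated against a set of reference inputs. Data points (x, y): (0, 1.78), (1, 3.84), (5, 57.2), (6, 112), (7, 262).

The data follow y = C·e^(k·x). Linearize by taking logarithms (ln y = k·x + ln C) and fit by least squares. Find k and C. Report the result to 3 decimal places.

With ln yᵢ as the transformed response and xᵢ as the regressor:
Σx = 19.0000, Σ(x)² = 111.0000, Σln y = 16.2555, Σx·ln y = 88.8676.
Equations: 111.0000·k + 19.0000·ln C = 88.8676;  19.0000·k + 5·ln C = 16.2555.
Δ = 111.0000·5 − (19.0000)² = 194.0000; k = (88.8676·5 − 19.0000·16.2555)/194.0000 = 0.69837, ln C = (111.0000·16.2555 − 19.0000·88.8676)/194.0000 = 0.59729, so C = exp(0.59729) = 1.81718.

k = 0.698, C = 1.817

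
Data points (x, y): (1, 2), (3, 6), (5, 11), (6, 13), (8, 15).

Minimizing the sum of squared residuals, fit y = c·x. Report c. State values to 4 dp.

Entries of MᵀM: Σx·x = 135.
Moment sums: Σx·y = 273.
c = 273/135 = 2.02222.

c = 2.0222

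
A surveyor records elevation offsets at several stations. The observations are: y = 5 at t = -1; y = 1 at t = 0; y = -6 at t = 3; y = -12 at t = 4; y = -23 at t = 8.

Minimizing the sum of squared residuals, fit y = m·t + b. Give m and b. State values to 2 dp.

m = -3.09, b = 1.65

Forming XᵀX = [[90, 14]; [14, 5]] and Xᵀy = [-255, -35]ᵀ gives XᵀX·[m, b]ᵀ = Xᵀy.
Eliminating b: 5·(row 1) − 14·(row 2) gives 254·m = 5·(-255) − 14·(-35) = -785, so m = -785/254.
Then b = ((-35) − 14·(-785/254))/5 = 210/127.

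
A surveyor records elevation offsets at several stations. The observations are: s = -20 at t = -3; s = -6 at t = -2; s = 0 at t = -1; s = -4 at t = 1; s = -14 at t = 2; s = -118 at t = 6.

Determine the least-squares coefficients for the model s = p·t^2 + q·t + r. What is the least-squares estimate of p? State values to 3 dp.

p = -2.993

Forming MᵀM = [[1411, 189, 55]; [189, 55, 3]; [55, 3, 6]] and Mᵀs = [-4512, -668, -162]ᵀ gives MᵀM·[p, q, r]ᵀ = Mᵀs.
Solving the 3×3 system (Gaussian elimination) gives p = -50358/16825, q = -32588/16825, r = 23634/16825.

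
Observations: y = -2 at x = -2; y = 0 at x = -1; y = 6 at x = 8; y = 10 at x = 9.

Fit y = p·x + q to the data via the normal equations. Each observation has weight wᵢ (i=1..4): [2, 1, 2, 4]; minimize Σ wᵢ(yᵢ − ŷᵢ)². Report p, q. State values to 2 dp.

Compute the Gram sums: Σwᵢ·x·x = 461, Σwᵢ·x = 47, Σwᵢ·1 = 9.
For MᵀWy: Σwᵢ·x·y = 464, Σwᵢ·y = 48.
Normal equations: [[461, 47]; [47, 9]]·[p, q]ᵀ = [464, 48]ᵀ.
Determinant 461·9 − 47² = 1940.
p = (464·9 − 47·48)/1940 = 96/97; q = (461·48 − 47·464)/1940 = 16/97.

p = 0.99, q = 0.16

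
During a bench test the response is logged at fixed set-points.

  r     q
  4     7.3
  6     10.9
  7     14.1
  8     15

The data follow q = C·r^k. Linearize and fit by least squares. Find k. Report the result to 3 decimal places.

Linearized form: ln q = k·ln r + ln C. From the 4 transformed points,
Σln r = 7.2034, Σ(ln r)² = 13.2429, Σln q = 9.7309, Σln r·ln q = 17.8163.
Equations: 13.2429·k + 7.2034·ln C = 17.8163;  7.2034·k + 4·ln C = 9.7309.
Δ = 13.2429·4 − (7.2034)² = 1.0824; k = (17.8163·4 − 7.2034·9.7309)/1.0824 = 1.08088, ln C = (13.2429·9.7309 − 7.2034·17.8163)/1.0824 = 0.48621.

k = 1.081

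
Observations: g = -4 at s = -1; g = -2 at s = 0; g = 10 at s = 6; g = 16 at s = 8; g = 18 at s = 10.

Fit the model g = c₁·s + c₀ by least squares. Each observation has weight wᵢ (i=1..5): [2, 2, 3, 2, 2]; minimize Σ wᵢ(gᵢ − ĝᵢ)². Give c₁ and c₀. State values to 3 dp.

c₁ = 2.068, c₀ = -1.958

Entries of MᵀWM: Σwᵢ·s·s = 438, Σwᵢ·s = 52, Σwᵢ·1 = 11.
Right-hand side: Σwᵢ·s·g = 804, Σwᵢ·g = 86.
So MᵀWM·[c₁, c₀]ᵀ = MᵀWg: [[438, 52]; [52, 11]]·[c₁, c₀]ᵀ = [804, 86]ᵀ.
Determinant 438·11 − 52² = 2114.
c₁ = (804·11 − 52·86)/2114 = 2186/1057; c₀ = (438·86 − 52·804)/2114 = -2070/1057.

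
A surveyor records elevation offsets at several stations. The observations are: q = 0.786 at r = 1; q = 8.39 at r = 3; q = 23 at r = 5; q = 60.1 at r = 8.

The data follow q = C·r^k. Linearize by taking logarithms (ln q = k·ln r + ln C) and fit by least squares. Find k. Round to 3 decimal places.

Linearized form: ln q = k·ln r + ln C. From the 4 transformed points,
XᵀX = [[8.1213, 4.7875]; [4.7875, 4]], rhs = [15.9006, 9.1177]ᵀ  (here Σln r = 4.7875, Σ(ln r)² = 8.1213, Σln q = 9.1177, Σln r·ln q = 15.9006).
Δ = 8.1213·4 − (4.7875)² = 9.5652; k = (15.9006·4 − 4.7875·9.1177)/9.5652 = 2.08582, ln C = (8.1213·9.1177 − 4.7875·15.9006)/9.5652 = -0.21702.

k = 2.086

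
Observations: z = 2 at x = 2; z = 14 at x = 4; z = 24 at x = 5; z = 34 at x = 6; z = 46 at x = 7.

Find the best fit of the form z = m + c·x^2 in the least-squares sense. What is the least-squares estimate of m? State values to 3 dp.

m = -1.486

Forming MᵀM = [[5, 130]; [130, 4594]] and Mᵀz = [120, 4310]ᵀ gives MᵀM·[m, c]ᵀ = Mᵀz.
Eliminating c: 4594·(row 1) − 130·(row 2) gives 6070·m = 4594·120 − 130·4310 = -9020, so m = -902/607.
Then c = (4310 − 130·(-902/607))/4594 = 595/607.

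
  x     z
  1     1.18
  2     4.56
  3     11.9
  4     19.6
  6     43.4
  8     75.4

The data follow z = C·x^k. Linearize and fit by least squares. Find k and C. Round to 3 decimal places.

With ln zᵢ as the transformed response and ln xᵢ as the regressor:
XᵀX = [[11.1437, 7.0493]; [7.0493, 6]], rhs = [23.6422, 15.2282]ᵀ  (here Σln x = 7.0493, Σ(ln x)² = 11.1437, Σln z = 15.2282, Σln x·ln z = 23.6422).
Solving (det = 17.1702): k = 2.00965, ln C = 0.17694, so C = exp(0.17694) = 1.19355.

k = 2.010, C = 1.194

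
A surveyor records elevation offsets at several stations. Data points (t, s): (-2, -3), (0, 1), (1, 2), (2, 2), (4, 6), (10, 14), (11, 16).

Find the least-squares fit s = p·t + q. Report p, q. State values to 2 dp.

Entries of MᵀM: Σt·t = 246, Σt = 26, Σ1 = 7.
And Σt·s = 352, Σs = 38.
So MᵀM·[p, q]ᵀ = Mᵀs: [[246, 26]; [26, 7]]·[p, q]ᵀ = [352, 38]ᵀ.
Δ = 246·7 − 26² = 1046.
p = (352·7 − 26·38)/1046 = 738/523; q = (246·38 − 26·352)/1046 = 98/523.

p = 1.41, q = 0.19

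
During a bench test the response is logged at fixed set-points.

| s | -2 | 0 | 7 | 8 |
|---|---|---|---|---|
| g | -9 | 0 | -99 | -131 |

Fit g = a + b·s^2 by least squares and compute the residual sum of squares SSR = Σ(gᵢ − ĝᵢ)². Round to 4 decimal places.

Compute the Gram sums: Σ1 = 4, Σs^2 = 117, Σs^2·s^2 = 6513.
Moment sums: Σg = -239, Σs^2·g = -13271.
So AᵀA·[a, b]ᵀ = Aᵀg: [[4, 117]; [117, 6513]]·[a, b]ᵀ = [-239, -13271]ᵀ.
Δ = 4·6513 − 117² = 12363.
a = ((-239)·6513 − 117·(-13271))/12363 = -100/317; b = (4·(-13271) − 117·(-239))/12363 = -25121/12363.
Residuals: -6883/12363, 100/317, 10892/12363, -7909/12363; SSR = 19718/12363.

SSR = 1.5949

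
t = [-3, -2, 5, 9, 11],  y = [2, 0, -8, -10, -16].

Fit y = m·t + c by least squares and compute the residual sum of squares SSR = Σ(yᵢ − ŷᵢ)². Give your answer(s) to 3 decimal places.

SSR = 7.600

Compute the Gram sums: Σt·t = 240, Σt = 20, Σ1 = 5.
For Mᵀy: Σt·y = -312, Σy = -32.
So MᵀM·[m, c]ᵀ = Mᵀy: [[240, 20]; [20, 5]]·[m, c]ᵀ = [-312, -32]ᵀ.
det = 240·5 − 20² = 800.
m = ((-312)·5 − 20·(-32))/800 = -23/20; c = (240·(-32) − 20·(-312))/800 = -9/5.
Residuals: 7/20, -1/2, -9/20, 43/20, -31/20; SSR = 38/5.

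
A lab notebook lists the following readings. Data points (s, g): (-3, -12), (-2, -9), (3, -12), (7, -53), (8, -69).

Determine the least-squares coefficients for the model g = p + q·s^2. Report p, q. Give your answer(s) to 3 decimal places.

p = -3.554, q = -1.017

The normal system MᵀM·[p, q]ᵀ = Mᵀg is [[5, 135]; [135, 6675]]·[p, q]ᵀ = [-155, -7265]ᵀ.
det = 5·6675 − 135² = 15150.
p = ((-155)·6675 − 135·(-7265))/15150 = -359/101; q = (5·(-7265) − 135·(-155))/15150 = -308/303.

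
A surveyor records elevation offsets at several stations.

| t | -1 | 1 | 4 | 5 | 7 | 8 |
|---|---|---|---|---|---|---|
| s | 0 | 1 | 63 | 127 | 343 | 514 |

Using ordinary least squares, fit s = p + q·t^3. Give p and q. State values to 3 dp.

Entries of AᵀA: Σ1 = 6, Σt^3 = 1044, Σt^3·t^3 = 399516.
For Aᵀs: Σs = 1048, Σt^3·s = 400725.
Normal equations: [[6, 1044]; [1044, 399516]]·[p, q]ᵀ = [1048, 400725]ᵀ.
det = 6·399516 − 1044² = 1307160.
p = (1048·399516 − 1044·400725)/1307160 = 27989/108930; q = (6·400725 − 1044·1048)/1307160 = 72791/72620.

p = 0.257, q = 1.002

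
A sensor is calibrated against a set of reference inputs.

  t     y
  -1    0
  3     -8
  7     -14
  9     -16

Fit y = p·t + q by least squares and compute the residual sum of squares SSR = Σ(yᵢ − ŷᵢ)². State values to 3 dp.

SSR = 2.034

Setting ∂/∂p … = 0 gives: 140·p + 18·q = -266;  18·p + 4·q = -38.
det = 140·4 − 18² = 236.
p = ((-266)·4 − 18·(-38))/236 = -95/59; q = (140·(-38) − 18·(-266))/236 = -133/59.
Residuals: 38/59, -54/59, -28/59, 44/59; SSR = 120/59.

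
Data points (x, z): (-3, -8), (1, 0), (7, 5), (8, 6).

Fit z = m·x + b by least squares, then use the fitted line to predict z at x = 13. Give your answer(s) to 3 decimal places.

Normal-equation sums: Σx·x = 123, Σx = 13, Σ1 = 4.
Right-hand side: Σx·z = 107, Σz = 3.
Δ = 123·4 − 13² = 323.
m = (107·4 − 13·3)/323 = 389/323; b = (123·3 − 13·107)/323 = -1022/323.
At x = 13: ẑ = (389/323)·(13) + (-1022/323)·(1) = 4035/323.

ẑ = 12.492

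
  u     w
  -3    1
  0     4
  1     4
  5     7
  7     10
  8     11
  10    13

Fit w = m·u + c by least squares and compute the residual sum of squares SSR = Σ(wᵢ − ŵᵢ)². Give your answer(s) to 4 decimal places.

SSR = 1.7983

Compute the Gram sums: Σu·u = 248, Σu = 28, Σ1 = 7.
For Xᵀw: Σu·w = 324, Σw = 50.
Normal equations: [[248, 28]; [28, 7]]·[m, c]ᵀ = [324, 50]ᵀ.
Eliminating c: 7·(row 1) − 28·(row 2) gives 952·m = 7·324 − 28·50 = 868, so m = 31/34.
Then c = (50 − 28·(31/34))/7 = 416/119.
Residuals: 57/238, 60/119, -97/238, -251/238, 29/238, 25/119, 46/119; SSR = 214/119.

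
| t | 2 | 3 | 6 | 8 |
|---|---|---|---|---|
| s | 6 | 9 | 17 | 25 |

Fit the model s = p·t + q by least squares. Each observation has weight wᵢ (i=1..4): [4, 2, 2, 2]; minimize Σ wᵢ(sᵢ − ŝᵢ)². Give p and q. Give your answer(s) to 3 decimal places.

AᵀWA·[p, q]ᵀ = AᵀWs reads: 234·p + 42·q = 706;  42·p + 10·q = 126.
(Σwᵢ·t·t = 234, Σwᵢ·t = 42, Σwᵢ·1 = 10, Σwᵢ·t·s = 706, Σwᵢ·s = 126.)
Eliminating q: 10·(row 1) − 42·(row 2) gives 576·p = 10·706 − 42·126 = 1768, so p = 221/72.
Then q = (126 − 42·(221/72))/10 = -7/24.

p = 3.069, q = -0.292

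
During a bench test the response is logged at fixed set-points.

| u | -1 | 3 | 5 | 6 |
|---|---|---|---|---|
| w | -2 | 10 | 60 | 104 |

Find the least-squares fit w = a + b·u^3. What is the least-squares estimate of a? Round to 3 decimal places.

The normal equations are: 4·a + 367·b = 172;  367·a + 63011·b = 30236.
Δ = 4·63011 − 367² = 117355.
a = (172·63011 − 367·30236)/117355 = -1056/479; b = (4·30236 − 367·172)/117355 = 236/479.

a = -2.205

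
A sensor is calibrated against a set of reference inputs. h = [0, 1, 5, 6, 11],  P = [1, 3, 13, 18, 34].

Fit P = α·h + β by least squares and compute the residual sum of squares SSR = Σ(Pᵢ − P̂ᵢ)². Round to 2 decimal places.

The normal system XᵀX·[α, β]ᵀ = XᵀP is [[183, 23]; [23, 5]]·[α, β]ᵀ = [550, 69]ᵀ.
Δ = 183·5 − 23² = 386.
α = (550·5 − 23·69)/386 = 1163/386; β = (183·69 − 23·550)/386 = -23/386.
Residuals: 409/386, 9/193, -387/193, -7/386, 177/193; SSR = 2311/386.

SSR = 5.99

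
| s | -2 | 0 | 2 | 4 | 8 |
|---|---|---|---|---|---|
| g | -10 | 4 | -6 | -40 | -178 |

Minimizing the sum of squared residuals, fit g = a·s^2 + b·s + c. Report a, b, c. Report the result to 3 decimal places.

a = -2.959, b = 0.940, c = 3.832

MᵀM·[a, b, c]ᵀ = Mᵀg reads: 4384·a + 576·b + 88·c = -12096;  576·a + 88·b + 12·c = -1576;  88·a + 12·b + 5·c = -230.
(Σs^2·s^2 = 4384, Σs^2·s = 576, Σs^2 = 88, Σs·s = 88, Σs = 12, Σ1 = 5, Σs^2·g = -12096, Σs·g = -1576, Σg = -230.)
Row-reducing yields a = -4019/1358, b = 638/679, c = 2602/679.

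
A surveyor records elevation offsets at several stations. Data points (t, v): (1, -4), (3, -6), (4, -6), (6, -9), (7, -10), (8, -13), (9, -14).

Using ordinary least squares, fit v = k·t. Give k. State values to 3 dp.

Sums needed: Σt·t = 256.
Moment sums: Σt·v = -400.
Hence k = -400 / 256 ≈ -1.5625.

k = -1.563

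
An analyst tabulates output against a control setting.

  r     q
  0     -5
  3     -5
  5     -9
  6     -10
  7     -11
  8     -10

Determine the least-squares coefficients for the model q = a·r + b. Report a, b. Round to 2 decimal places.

Entries of XᵀX: Σr·r = 183, Σr = 29, Σ1 = 6.
For Xᵀq: Σr·q = -277, Σq = -50.
XᵀX·[a, b]ᵀ = Xᵀq becomes [[183, 29]; [29, 6]]·[a, b]ᵀ = [-277, -50]ᵀ.
det = 183·6 − 29² = 257.
a = ((-277)·6 − 29·(-50))/257 = -212/257; b = (183·(-50) − 29·(-277))/257 = -1117/257.

a = -0.82, b = -4.35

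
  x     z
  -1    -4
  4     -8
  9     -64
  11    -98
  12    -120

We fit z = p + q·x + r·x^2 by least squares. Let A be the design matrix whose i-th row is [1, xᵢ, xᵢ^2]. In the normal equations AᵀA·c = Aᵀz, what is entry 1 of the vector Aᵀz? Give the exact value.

-294

Entry 1 ↔ basis 1, so (Aᵀz)_{1} = Σᵢ zᵢ = (1)·(-4) + (1)·(-8) + (1)·(-64) + (1)·(-98) + (1)·(-120) = -294.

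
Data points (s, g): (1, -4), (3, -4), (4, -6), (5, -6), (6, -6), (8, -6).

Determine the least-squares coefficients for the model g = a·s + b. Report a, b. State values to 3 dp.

a = -0.339, b = -3.808

Normal-equation sums: Σs·s = 151, Σs = 27, Σ1 = 6.
Right-hand side: Σs·g = -154, Σg = -32.
det = 151·6 − 27² = 177.
a = ((-154)·6 − 27·(-32))/177 = -20/59; b = (151·(-32) − 27·(-154))/177 = -674/177.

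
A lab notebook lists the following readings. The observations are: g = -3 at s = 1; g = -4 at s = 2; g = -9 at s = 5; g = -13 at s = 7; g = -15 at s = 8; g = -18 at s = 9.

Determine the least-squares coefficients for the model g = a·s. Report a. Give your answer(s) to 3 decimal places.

a = -1.915

The normal equations are: 224·a = -429.
(Σs·s = 224, Σs·g = -429.)
Hence a = -429 / 224 ≈ -1.91518.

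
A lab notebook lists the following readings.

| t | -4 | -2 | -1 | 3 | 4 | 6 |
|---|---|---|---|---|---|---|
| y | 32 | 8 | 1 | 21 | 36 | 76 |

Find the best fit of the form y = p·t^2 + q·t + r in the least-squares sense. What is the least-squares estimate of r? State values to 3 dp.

r = 0.720

AᵀA·[p, q, r]ᵀ = Aᵀy reads: 1906·p + 234·q + 82·r = 4046;  234·p + 82·q + 6·r = 518;  82·p + 6·q + 6·r = 174.
(Σt^2·t^2 = 1906, Σt^2·t = 234, Σt^2 = 82, Σt·t = 82, Σt = 6, Σ1 = 6, Σt^2·y = 4046, Σt·y = 518, Σy = 174.)
Row-reducing yields p = 735/361, q = 164/361, r = 260/361.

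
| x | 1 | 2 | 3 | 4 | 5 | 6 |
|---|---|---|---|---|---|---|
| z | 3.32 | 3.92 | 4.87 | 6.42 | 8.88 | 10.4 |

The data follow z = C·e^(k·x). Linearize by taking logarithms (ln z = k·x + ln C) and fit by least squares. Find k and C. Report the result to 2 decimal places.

With ln zᵢ as the transformed response and xᵢ as the regressor:
Σx = 21.0000, Σ(x)² = 91.0000, Σln z = 10.5342, Σx·ln z = 41.0889.
Equations: 91.0000·k + 21.0000·ln C = 41.0889;  21.0000·k + 6·ln C = 10.5342.
Solving (det = 105.0000): k = 0.24110, ln C = 0.91183, so C = exp(0.91183) = 2.48887.

k = 0.24, C = 2.49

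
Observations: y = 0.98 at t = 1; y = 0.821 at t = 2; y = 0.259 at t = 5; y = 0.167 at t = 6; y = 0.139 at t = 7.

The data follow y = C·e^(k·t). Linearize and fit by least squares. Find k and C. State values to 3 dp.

Linearized form: ln y = k·t + ln C. From the 5 transformed points,
Σt = 21.0000, Σ(t)² = 115.0000, Σln y = -5.3314, Σt·ln y = -31.7208.
Equations: 115.0000·k + 21.0000·ln C = -31.7208;  21.0000·k + 5·ln C = -5.3314.
Solving (det = 134.0000): k = -0.34809, ln C = 0.39572, so C = exp(0.39572) = 1.48545.

k = -0.348, C = 1.485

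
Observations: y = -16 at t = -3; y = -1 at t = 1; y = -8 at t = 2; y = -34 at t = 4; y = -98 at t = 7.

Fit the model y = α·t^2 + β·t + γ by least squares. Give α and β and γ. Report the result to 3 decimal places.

Sums needed: Σt^2·t^2 = 2755, Σt^2·t = 389, Σt^2 = 79, Σt·t = 79, Σt = 11, Σ1 = 5.
And Σt^2·y = -5523, Σt·y = -791, Σy = -157.
XᵀX·[α, β, γ]ᵀ = Xᵀy becomes [[2755, 389, 79]; [389, 79, 11]; [79, 11, 5]]·[α, β, γ]ᵀ = [-5523, -791, -157]ᵀ.
Solving the 3×3 system (Gaussian elimination) gives α = -88538/45327, β = -20882/45327, γ = 7191/15109.

α = -1.953, β = -0.461, γ = 0.476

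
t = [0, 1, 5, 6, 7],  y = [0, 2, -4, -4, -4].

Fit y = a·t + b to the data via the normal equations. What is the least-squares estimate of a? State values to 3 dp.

Sums needed: Σt·t = 111, Σt = 19, Σ1 = 5.
And Σt·y = -70, Σy = -10.
So AᵀA·[a, b]ᵀ = Aᵀy: [[111, 19]; [19, 5]]·[a, b]ᵀ = [-70, -10]ᵀ.
Eliminating b: 5·(row 1) − 19·(row 2) gives 194·a = 5·(-70) − 19·(-10) = -160, so a = -80/97.
Then b = ((-10) − 19·(-80/97))/5 = 110/97.

a = -0.825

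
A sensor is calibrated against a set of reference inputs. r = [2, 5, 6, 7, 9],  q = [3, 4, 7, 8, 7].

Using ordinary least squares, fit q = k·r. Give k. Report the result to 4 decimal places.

Normal-equation sums: Σr·r = 195.
Moment sums: Σr·q = 187.
k = 187/195 = 0.958974.

k = 0.9590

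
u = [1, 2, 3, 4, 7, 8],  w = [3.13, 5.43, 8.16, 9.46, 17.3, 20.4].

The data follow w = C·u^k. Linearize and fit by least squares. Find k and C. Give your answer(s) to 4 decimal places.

Let Y = ln w. Fitting Y = k·ln u + ln C by least squares:
XᵀX = [[11.7199, 7.2034]; [7.2034, 6]], rhs = [18.4120, 13.0455]ᵀ  (here Σln u = 7.2034, Σ(ln u)² = 11.7199, Σln w = 13.0455, Σln u·ln w = 18.4120).
Slope k = (n·Σln u·ln w − Σln u·Σln w)/(n·Σ(ln u)² − (Σln u)²) = (6·18.4120 − 7.2034·13.0455)/18.4301 = 0.89525; ln C = (Σln w − k·Σln u)/n = 1.09944, so C = exp(1.09944) = 3.00250.

k = 0.8953, C = 3.0025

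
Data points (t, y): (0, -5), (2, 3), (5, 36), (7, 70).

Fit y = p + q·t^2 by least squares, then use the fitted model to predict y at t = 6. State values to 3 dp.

ŷ = 51.103

The normal system AᵀA·[p, q]ᵀ = Aᵀy is [[4, 78]; [78, 3042]]·[p, q]ᵀ = [104, 4342]ᵀ.
Eliminating q: 3042·(row 1) − 78·(row 2) gives 6084·p = 3042·104 − 78·4342 = -22308, so p = -11/3.
Then q = (4342 − 78·(-11/3))/3042 = 178/117.
At t = 6: ŷ = (-11/3)·(1) + (178/117)·(36) = 1993/39.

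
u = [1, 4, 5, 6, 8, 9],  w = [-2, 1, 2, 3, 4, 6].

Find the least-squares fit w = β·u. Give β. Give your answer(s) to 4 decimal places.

The normal equations are: 223·β = 116.
(Σu·u = 223, Σu·w = 116.)
β = 116/223 = 0.520179.

β = 0.5202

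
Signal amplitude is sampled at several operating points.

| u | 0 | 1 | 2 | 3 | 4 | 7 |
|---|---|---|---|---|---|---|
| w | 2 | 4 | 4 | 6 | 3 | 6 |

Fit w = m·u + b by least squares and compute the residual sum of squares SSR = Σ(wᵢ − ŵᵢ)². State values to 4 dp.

SSR = 7.2108

Sums needed: Σu·u = 79, Σu = 17, Σ1 = 6.
Right-hand side: Σu·w = 84, Σw = 25.
XᵀX·[m, b]ᵀ = Xᵀw becomes [[79, 17]; [17, 6]]·[m, b]ᵀ = [84, 25]ᵀ.
det = 79·6 − 17² = 185.
m = (84·6 − 17·25)/185 = 79/185; b = (79·25 − 17·84)/185 = 547/185.
Residuals: -177/185, 114/185, 7/37, 326/185, -308/185, 2/37; SSR = 1334/185.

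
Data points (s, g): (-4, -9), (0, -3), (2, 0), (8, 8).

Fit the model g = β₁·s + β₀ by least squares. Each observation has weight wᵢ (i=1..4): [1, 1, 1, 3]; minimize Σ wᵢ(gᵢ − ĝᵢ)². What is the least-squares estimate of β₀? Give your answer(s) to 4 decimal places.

With design matrix A, AᵀWA = [[212, 22]; [22, 6]] and AᵀWg = [228, 12]ᵀ.
Δ = 212·6 − 22² = 788.
β₁ = (228·6 − 22·12)/788 = 276/197; β₀ = (212·12 − 22·228)/788 = -618/197.

β₀ = -3.1371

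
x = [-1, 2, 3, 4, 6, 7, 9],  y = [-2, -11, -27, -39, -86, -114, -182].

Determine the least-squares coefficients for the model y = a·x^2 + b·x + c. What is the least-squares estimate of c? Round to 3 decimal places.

With design matrix A, AᵀA = [[10612, 1386, 196]; [1386, 196, 30]; [196, 30, 7]] and Aᵀy = [-24337, -3209, -461]ᵀ.
Solving the 3×3 system (Gaussian elimination) gives a = -340435/165858, b = -13187/7898, c = -14566/11847.

c = -1.230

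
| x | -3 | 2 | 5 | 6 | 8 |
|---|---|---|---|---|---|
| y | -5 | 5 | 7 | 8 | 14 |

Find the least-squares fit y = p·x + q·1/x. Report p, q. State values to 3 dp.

p = 1.501, q = 2.578

Compute the Gram sums: Σx·x = 138, Σx·1/x = 5, Σ1/x·1/x = 6401/14400.
Right-hand side: Σx·y = 220, Σ1/x·y = 173/20.
AᵀA·[p, q]ᵀ = Aᵀy becomes [[138, 5]; [5, 6401/14400]]·[p, q]ᵀ = [220, 173/20]ᵀ.
Determinant 138·(6401/14400) − 5² = 87223/2400.
p = (220·(6401/14400) − 5·(173/20))/(87223/2400) = 392710/261669; q = (138·(173/20) − 5·220)/(87223/2400) = 224880/87223.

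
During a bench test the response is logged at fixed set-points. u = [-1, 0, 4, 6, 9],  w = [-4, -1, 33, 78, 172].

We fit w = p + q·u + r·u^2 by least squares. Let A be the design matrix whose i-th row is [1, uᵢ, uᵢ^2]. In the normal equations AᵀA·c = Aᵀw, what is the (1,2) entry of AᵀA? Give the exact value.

Row 1 ↔ basis 1, column 2 ↔ basis u, so (AᵀA)_{1,2} = Σᵢ u = (1)·(-1) + (1)·(0) + (1)·(4) + (1)·(6) + (1)·(9) = 18.

18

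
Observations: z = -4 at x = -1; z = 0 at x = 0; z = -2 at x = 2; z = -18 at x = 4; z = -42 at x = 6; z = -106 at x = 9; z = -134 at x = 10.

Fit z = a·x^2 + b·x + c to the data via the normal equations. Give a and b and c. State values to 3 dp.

a = -1.544, b = 2.115, c = -0.276

With design matrix A, AᵀA = [[18130, 2016, 238]; [2016, 238, 30]; [238, 30, 7]] and Aᵀz = [-23798, -2618, -306]ᵀ.
Row-reducing yields a = -287597/186249, b = 18755/8869, c = -7342/26607.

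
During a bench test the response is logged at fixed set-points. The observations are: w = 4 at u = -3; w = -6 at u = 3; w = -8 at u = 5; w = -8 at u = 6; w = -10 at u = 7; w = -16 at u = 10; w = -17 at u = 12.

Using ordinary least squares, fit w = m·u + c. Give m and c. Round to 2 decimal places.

With design matrix A, AᵀA = [[372, 40]; [40, 7]] and Aᵀw = [-552, -61]ᵀ.
Eliminating c: 7·(row 1) − 40·(row 2) gives 1004·m = 7·(-552) − 40·(-61) = -1424, so m = -356/251.
Then c = ((-61) − 40·(-356/251))/7 = -153/251.

m = -1.42, c = -0.61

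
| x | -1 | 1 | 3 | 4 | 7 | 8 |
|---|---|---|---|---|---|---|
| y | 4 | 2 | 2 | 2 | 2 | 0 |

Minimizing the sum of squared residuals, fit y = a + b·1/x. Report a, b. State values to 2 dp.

a = 2.15, b = -1.08

Compute the Gram sums: Σ1 = 6, Σ1/x = 143/168, Σ1/x·1/x = 62365/28224.
And Σy = 12, Σ1/x·y = -23/42.
Normal equations: [[6, 143/168]; [143/168, 62365/28224]]·[a, b]ᵀ = [12, -23/42]ᵀ.
det = 6·(62365/28224) − (143/168)² = 353741/28224.
a = (12·(62365/28224) − (143/168)·(-23/42))/(353741/28224) = 761536/353741; b = (6·(-23/42) − (143/168)·12)/(353741/28224) = -381024/353741.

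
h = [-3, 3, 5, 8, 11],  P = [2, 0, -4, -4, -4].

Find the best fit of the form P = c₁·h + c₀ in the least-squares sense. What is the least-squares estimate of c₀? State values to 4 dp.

Normal-equation sums: Σh·h = 228, Σh = 24, Σ1 = 5.
For XᵀP: Σh·P = -102, ΣP = -10.
Normal equations: [[228, 24]; [24, 5]]·[c₁, c₀]ᵀ = [-102, -10]ᵀ.
Δ = 228·5 − 24² = 564.
c₁ = ((-102)·5 − 24·(-10))/564 = -45/94; c₀ = (228·(-10) − 24·(-102))/564 = 14/47.

c₀ = 0.2979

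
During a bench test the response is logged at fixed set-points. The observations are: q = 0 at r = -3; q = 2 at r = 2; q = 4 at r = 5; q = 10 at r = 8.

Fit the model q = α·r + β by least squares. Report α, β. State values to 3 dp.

Sums needed: Σr·r = 102, Σr = 12, Σ1 = 4.
And Σr·q = 104, Σq = 16.
MᵀM·[α, β]ᵀ = Mᵀq becomes [[102, 12]; [12, 4]]·[α, β]ᵀ = [104, 16]ᵀ.
det = 102·4 − 12² = 264.
α = (104·4 − 12·16)/264 = 28/33; β = (102·16 − 12·104)/264 = 16/11.

α = 0.848, β = 1.455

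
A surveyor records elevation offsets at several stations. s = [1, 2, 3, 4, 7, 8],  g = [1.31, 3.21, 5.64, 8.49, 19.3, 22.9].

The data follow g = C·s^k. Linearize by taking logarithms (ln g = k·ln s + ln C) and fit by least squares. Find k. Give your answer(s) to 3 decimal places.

Taking logs, ln g = k·ln s + ln C, so regress ln g on ln s.
Σln s = 7.2034, Σ(ln s)² = 11.7199, Σln g = 11.3963, Σln s·ln g = 17.9451.
Equations: 11.7199·k + 7.2034·ln C = 17.9451;  7.2034·k + 6·ln C = 11.3963.
Solving (det = 18.4301): k = 1.38786, ln C = 0.23316.

k = 1.388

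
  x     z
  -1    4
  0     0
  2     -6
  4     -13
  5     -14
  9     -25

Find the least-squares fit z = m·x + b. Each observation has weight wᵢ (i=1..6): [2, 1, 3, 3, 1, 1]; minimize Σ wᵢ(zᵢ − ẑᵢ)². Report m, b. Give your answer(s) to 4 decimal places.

m = -2.9589, b = 0.0696

The normal equations are: 168·m + 30·b = -495;  30·m + 11·b = -88.
(Σwᵢ·x·x = 168, Σwᵢ·x = 30, Σwᵢ·1 = 11, Σwᵢ·x·z = -495, Σwᵢ·z = -88.)
Δ = 168·11 − 30² = 948.
m = ((-495)·11 − 30·(-88))/948 = -935/316; b = (168·(-88) − 30·(-495))/948 = 11/158.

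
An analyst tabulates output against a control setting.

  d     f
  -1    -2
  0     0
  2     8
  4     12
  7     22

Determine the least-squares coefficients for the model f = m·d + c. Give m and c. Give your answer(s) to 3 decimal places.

m = 3.010, c = 0.777

Normal-equation sums: Σd·d = 70, Σd = 12, Σ1 = 5.
Moment sums: Σd·f = 220, Σf = 40.
So AᵀA·[m, c]ᵀ = Aᵀf: [[70, 12]; [12, 5]]·[m, c]ᵀ = [220, 40]ᵀ.
Determinant 70·5 − 12² = 206.
m = (220·5 − 12·40)/206 = 310/103; c = (70·40 − 12·220)/206 = 80/103.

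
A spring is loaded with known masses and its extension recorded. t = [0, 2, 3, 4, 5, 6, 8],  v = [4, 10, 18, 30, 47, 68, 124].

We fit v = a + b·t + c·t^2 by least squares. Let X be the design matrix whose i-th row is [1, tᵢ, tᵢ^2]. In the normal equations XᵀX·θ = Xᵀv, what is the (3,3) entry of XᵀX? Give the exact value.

Row 3 ↔ basis t^2, column 3 ↔ basis t^2, so (XᵀX)_{3,3} = Σᵢ (t^2)·(t^2) = (0)·(0) + (4)·(4) + (9)·(9) + (16)·(16) + (25)·(25) + (36)·(36) + (64)·(64) = 6370.

6370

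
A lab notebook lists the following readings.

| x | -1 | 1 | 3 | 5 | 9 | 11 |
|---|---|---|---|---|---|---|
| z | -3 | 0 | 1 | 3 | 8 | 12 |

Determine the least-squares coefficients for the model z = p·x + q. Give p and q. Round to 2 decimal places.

With design matrix A, AᵀA = [[238, 28]; [28, 6]] and Aᵀz = [225, 21]ᵀ.
Δ = 238·6 − 28² = 644.
p = (225·6 − 28·21)/644 = 381/322; q = (238·21 − 28·225)/644 = -93/46.

p = 1.18, q = -2.02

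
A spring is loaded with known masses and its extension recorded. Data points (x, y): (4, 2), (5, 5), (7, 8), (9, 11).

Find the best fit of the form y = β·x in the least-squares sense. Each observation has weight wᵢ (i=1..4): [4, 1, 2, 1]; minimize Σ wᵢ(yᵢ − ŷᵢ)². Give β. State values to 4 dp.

Forming MᵀWM = [[268]] and MᵀWy = [268]ᵀ gives MᵀWM·[β]ᵀ = MᵀWy.
Hence β = 268 / 268 ≈ 1.

β = 1.0000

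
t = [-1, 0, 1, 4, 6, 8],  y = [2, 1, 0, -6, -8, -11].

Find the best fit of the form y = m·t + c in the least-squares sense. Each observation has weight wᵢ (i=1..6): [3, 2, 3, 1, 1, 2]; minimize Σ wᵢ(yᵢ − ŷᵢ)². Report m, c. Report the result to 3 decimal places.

Entries of MᵀWM: Σwᵢ·t·t = 186, Σwᵢ·t = 26, Σwᵢ·1 = 12.
And Σwᵢ·t·y = -254, Σwᵢ·y = -28.
Normal equations: [[186, 26]; [26, 12]]·[m, c]ᵀ = [-254, -28]ᵀ.
Determinant 186·12 − 26² = 1556.
m = ((-254)·12 − 26·(-28))/1556 = -580/389; c = (186·(-28) − 26·(-254))/1556 = 349/389.

m = -1.491, c = 0.897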